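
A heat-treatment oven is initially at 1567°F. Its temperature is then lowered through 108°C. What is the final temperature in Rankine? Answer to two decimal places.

Initial temperature in Celsius: (1567 - 32) × 5/9 = 852.7778°C.
Final Celsius temperature: 852.7778 - 108.0000 = 744.7778°C.
In Rankine: 744.7778 × 1.8 + 491.67 = 1832.27°R.

1832.27°R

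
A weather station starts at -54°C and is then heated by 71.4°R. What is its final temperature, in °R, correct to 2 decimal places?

The 71.4°R change is an interval, so only the factor 5/9 applies: +71.4 × 5/9 = +39.6667°C.
Final Celsius temperature: -54.0000 + 39.6667 = -14.3333°C.
In Rankine: -14.3333 × 1.8 + 491.67 = 465.87°R.

465.87°R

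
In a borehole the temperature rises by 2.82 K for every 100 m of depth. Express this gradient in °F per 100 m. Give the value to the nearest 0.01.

5.08 °F/100 m

Since only a temperature interval is involved, the additive offset between the scales drops out.
A change of 1 K is a change of 1.8°F, so 2.82 × 1.8 = 5.08.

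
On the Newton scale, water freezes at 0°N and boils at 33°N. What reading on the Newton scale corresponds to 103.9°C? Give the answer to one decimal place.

34.3°N

Linearly onto the Newton scale: 0 + (103.9000 / 100) × (33 - 0) = 34.3°N.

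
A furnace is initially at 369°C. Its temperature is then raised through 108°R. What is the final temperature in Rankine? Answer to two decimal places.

1263.87°R

The 108°R change is an interval, so only the factor 5/9 applies: +108 × 5/9 = +60.0000°C.
Final Celsius temperature: 369.0000 + 60.0000 = 429.0000°C.
In Rankine: 429.0000 × 1.8 + 491.67 = 1263.87°R.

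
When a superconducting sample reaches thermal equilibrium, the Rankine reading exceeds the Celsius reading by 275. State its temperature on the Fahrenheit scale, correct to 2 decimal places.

Let x be the Rankine reading; then the Celsius reading is 5/9·x - 273.15.
(5/9·x - 273.15) - x = -275  ⇒  (-4/9)·x = -1.85  ⇒  x = 4.1625°R.
In Celsius: (4.1625 - 491.67) × 5/9 = -270.8375°C.
In Fahrenheit: -270.8375 × 1.8 + 32 = -455.51°F.

-455.51°F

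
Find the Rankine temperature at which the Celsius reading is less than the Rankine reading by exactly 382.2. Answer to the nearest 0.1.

Let R be the Rankine reading. The Celsius reading is C = 5/9·R - 273.15.
Require C - R = -382.2: (-4/9)·R - 273.15 = -382.2.
R = (-382.2 + 273.15) / (-4/9) = 245.4.

245.4°R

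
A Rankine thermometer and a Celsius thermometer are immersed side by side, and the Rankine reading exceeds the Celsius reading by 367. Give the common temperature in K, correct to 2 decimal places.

Let x be the Rankine reading; then the Celsius reading is 5/9·x - 273.15.
(5/9·x - 273.15) - x = -367  ⇒  (-4/9)·x = -93.85  ⇒  x = 211.1625°R.
In Celsius: (211.1625 - 491.67) × 5/9 = -155.8375°C.
In kelvin: -155.8375 + 273.15 = 117.31 K.

117.31 K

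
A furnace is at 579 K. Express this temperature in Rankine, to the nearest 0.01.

In Celsius: 579 - 273.15 = 305.8500°C.
In Rankine: 305.8500 × 1.8 + 491.67 = 1042.20°R.

1042.20°R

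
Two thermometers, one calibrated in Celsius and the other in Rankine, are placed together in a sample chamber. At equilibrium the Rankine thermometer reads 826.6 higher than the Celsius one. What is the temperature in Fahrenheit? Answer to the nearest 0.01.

Let x be the Celsius reading; then the Rankine reading is 1.8·x + 491.67.
(1.8·x + 491.67) - x = 826.6  ⇒  (0.8)·x = 334.93  ⇒  x = 418.6625°C.
In Fahrenheit: 418.6625 × 1.8 + 32 = 785.59°F.

785.59°F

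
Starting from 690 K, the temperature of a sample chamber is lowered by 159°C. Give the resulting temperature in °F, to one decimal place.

Initial temperature in Celsius: 690 - 273.15 = 416.8500°C.
Final Celsius temperature: 416.8500 - 159.0000 = 257.8500°C.
In Fahrenheit: 257.8500 × 1.8 + 32 = 496.1°F.

496.1°F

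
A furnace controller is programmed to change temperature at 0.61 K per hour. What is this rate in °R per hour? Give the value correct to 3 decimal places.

1.098 °R/hour

Since only a temperature interval is involved, the additive offset between the scales drops out.
A change of 1 K is a change of 1.8°R, so 0.61 × 1.8 = 1.098.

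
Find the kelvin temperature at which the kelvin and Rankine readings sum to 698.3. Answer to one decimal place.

Let K be the kelvin reading. The Rankine reading is R = 1.8·K.
Require K + R = 698.3: (2.8)·K = 698.3.
K = (698.3) / (2.8) = 249.4.

249.4 K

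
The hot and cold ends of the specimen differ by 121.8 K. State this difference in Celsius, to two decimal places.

Kelvin and Celsius degrees are the same size, so the interval is unchanged: 121.80.

121.80°C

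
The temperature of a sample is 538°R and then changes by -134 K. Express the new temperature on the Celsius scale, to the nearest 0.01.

-108.26°C

Initial temperature in Celsius: (538 - 491.67) × 5/9 = 25.7389°C.
The 134 K change is an interval; Kelvin and Celsius degrees are the same size, so ΔC = -134°C.
Final Celsius temperature: 25.7389 - 134.0000 = -108.2611°C.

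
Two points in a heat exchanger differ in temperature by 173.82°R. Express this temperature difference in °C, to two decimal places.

An interval of 1°R corresponds to 5/9°C.
173.82 × 5/9 = 96.57.

96.57°C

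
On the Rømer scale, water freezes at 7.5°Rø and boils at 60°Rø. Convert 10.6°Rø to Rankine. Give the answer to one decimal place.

502.3°R

Linear interpolation between the fixed points: C = (10.6 - 7.5) × 100 / (60 - 7.5) = 5.9048°C.
Then 5.9048 × 1.8 + 491.67 = 502.3°R.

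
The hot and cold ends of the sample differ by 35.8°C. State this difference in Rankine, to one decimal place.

Only the scale ratio 1.8 matters for a change in temperature.
35.8 × 1.8 = 64.4.

64.4°R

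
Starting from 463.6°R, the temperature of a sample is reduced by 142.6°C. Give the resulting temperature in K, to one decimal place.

115.0 K

Initial temperature in Celsius: (463.6 - 491.67) × 5/9 = -15.5944°C.
Final Celsius temperature: -15.5944 - 142.6000 = -158.1944°C.
In kelvin: -158.1944 + 273.15 = 115.0 K.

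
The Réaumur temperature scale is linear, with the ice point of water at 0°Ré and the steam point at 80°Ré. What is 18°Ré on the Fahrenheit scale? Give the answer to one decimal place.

72.5°F

Linear interpolation between the fixed points: C = (18 - 0) × 100 / (80 - 0) = 22.5000°C.
Then 22.5000 × 1.8 + 32 = 72.5°F.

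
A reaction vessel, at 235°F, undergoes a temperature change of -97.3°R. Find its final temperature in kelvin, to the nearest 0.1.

Initial temperature in Celsius: (235 - 32) × 5/9 = 112.7778°C.
The 97.3°R change is an interval, so only the factor 5/9 applies: -97.3 × 5/9 = -54.0556°C.
Final Celsius temperature: 112.7778 - 54.0556 = 58.7222°C.
In kelvin: 58.7222 + 273.15 = 331.9 K.

331.9 K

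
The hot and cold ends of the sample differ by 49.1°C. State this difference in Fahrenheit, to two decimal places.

88.38°F

An interval of 1°C corresponds to 1.8°F.
49.1 × 1.8 = 88.38.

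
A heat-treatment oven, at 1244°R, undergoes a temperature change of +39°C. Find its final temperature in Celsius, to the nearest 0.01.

Initial temperature in Celsius: (1244 - 491.67) × 5/9 = 417.9611°C.
Final Celsius temperature: 417.9611 + 39.0000 = 456.9611°C.

456.96°C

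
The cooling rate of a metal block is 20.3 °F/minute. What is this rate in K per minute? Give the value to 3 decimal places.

11.278 K/minute

The quantity depends on a temperature interval, so only the ratio of degree sizes applies; the offset between the scales is irrelevant.
A change of 1°F is a change of 5/9 K, so 20.3 × 5/9 = 11.278.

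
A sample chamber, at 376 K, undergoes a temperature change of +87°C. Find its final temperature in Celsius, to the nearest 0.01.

Initial temperature in Celsius: 376 - 273.15 = 102.8500°C.
Final Celsius temperature: 102.8500 + 87.0000 = 189.8500°C.

189.85°C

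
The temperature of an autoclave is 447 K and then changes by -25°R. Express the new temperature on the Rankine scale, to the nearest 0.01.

779.60°R

Initial temperature in Celsius: 447 - 273.15 = 173.8500°C.
The 25°R change is an interval, so only the factor 5/9 applies: -25 × 5/9 = -13.8889°C.
Final Celsius temperature: 173.8500 - 13.8889 = 159.9611°C.
In Rankine: 159.9611 × 1.8 + 491.67 = 779.60°R.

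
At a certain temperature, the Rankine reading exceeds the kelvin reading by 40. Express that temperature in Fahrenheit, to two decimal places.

-369.67°F

Let x be the Rankine reading; then the kelvin reading is 5/9·x.
(5/9·x) - x = -40  ⇒  (-4/9)·x = -40  ⇒  x = 90.0000°R.
In Celsius: (90 - 491.67) × 5/9 = -223.1500°C.
In Fahrenheit: -223.1500 × 1.8 + 32 = -369.67°F.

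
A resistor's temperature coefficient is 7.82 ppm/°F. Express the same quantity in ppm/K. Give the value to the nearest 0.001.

14.076 ppm/K

Since only a temperature interval is involved, the additive offset between the scales drops out.
A change of 1 K is a change of 1.8°F, so per K the value is 7.82 × 1.8 = 14.076.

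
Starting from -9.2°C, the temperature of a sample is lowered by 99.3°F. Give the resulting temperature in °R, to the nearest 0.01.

375.81°R

The 99.3°F change is an interval, so only the factor 5/9 applies: -99.3 × 5/9 = -55.1667°C.
Final Celsius temperature: -9.2000 - 55.1667 = -64.3667°C.
In Rankine: -64.3667 × 1.8 + 491.67 = 375.81°R.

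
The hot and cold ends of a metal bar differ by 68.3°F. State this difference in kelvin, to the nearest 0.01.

For a temperature interval the offset drops out; only the factor 5/9 applies.
68.3 × 5/9 = 37.94.

37.94 K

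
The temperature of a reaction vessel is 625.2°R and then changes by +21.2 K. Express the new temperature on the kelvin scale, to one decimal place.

Initial temperature in Celsius: (625.2 - 491.67) × 5/9 = 74.1833°C.
The 21.2 K change is an interval; Kelvin and Celsius degrees are the same size, so ΔC = +21.2°C.
Final Celsius temperature: 74.1833 + 21.2000 = 95.3833°C.
In kelvin: 95.3833 + 273.15 = 368.5 K.

368.5 K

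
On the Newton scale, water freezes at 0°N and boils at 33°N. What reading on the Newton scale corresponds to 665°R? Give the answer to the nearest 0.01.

31.78°N

First in Celsius: (665 - 491.67) × 5/9 = 96.2944°C.
Linearly onto the Newton scale: 0 + (96.2944 / 100) × (33 - 0) = 31.78°N.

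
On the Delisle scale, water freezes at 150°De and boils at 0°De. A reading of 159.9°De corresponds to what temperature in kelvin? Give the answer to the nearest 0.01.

266.55 K

Linear interpolation between the fixed points: C = (159.9 - 150) × 100 / (0 - 150) = -6.6000°C.
Then -6.6000 + 273.15 = 266.55 K.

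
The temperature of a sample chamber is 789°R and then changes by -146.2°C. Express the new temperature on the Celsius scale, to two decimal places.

Initial temperature in Celsius: (789 - 491.67) × 5/9 = 165.1833°C.
Final Celsius temperature: 165.1833 - 146.2000 = 18.9833°C.

18.98°C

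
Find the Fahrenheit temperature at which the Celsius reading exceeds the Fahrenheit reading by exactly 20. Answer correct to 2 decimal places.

Let F be the Fahrenheit reading. The Celsius reading is C = 5/9·F - 17.7778.
Require C - F = 20: (-4/9)·F - 17.7778 = 20.
F = (20 + 17.7778) / (-4/9) = -85.00.

-85.00°F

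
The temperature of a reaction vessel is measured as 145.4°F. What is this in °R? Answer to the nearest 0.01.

In Celsius: (145.4 - 32) × 5/9 = 63.0000°C.
In Rankine: 63.0000 × 1.8 + 491.67 = 605.07°R.

605.07°R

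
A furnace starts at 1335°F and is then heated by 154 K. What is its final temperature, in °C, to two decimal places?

877.89°C

Initial temperature in Celsius: (1335 - 32) × 5/9 = 723.8889°C.
The 154 K change is an interval; Kelvin and Celsius degrees are the same size, so ΔC = +154°C.
Final Celsius temperature: 723.8889 + 154.0000 = 877.8889°C.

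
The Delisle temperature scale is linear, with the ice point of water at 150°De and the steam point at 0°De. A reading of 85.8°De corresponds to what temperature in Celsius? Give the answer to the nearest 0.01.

42.80°C

Linear interpolation between the fixed points: C = (85.8 - 150) × 100 / (0 - 150) = 42.8000°C.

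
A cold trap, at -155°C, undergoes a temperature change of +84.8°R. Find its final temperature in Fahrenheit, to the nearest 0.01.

The 84.8°R change is an interval, so only the factor 5/9 applies: +84.8 × 5/9 = +47.1111°C.
Final Celsius temperature: -155.0000 + 47.1111 = -107.8889°C.
In Fahrenheit: -107.8889 × 1.8 + 32 = -162.20°F.

-162.20°F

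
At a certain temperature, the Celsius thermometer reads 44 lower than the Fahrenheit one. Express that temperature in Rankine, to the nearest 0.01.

518.67°R

Let x be the Fahrenheit reading; then the Celsius reading is 5/9·x - 17.7778.
(5/9·x - 17.7778) - x = -44  ⇒  (-4/9)·x = -26.2222  ⇒  x = 59.0000°F.
In Celsius: (59 - 32) × 5/9 = 15.0000°C.
In Rankine: 15.0000 × 1.8 + 491.67 = 518.67°R.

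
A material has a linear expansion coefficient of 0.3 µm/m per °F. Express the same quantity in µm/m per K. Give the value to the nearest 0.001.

The quantity depends on a temperature interval, so only the ratio of degree sizes applies; the offset between the scales is irrelevant.
A change of 1 K is a change of 1.8°F, so per K the value is 0.3 × 1.8 = 0.540.

0.540 µm/m per K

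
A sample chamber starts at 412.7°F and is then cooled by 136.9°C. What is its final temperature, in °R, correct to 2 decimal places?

625.95°R

Initial temperature in Celsius: (412.7 - 32) × 5/9 = 211.5000°C.
Final Celsius temperature: 211.5000 - 136.9000 = 74.6000°C.
In Rankine: 74.6000 × 1.8 + 491.67 = 625.95°R.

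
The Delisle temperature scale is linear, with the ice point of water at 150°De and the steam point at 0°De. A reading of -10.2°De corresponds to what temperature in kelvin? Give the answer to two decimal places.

379.95 K

Linear interpolation between the fixed points: C = (-10.2 - 150) × 100 / (0 - 150) = 106.8000°C.
Then 106.8000 + 273.15 = 379.95 K.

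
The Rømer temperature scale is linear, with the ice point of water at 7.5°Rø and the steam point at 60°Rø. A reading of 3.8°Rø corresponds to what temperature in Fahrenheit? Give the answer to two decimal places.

19.31°F

Linear interpolation between the fixed points: C = (3.8 - 7.5) × 100 / (60 - 7.5) = -7.0476°C.
Then -7.0476 × 1.8 + 32 = 19.31°F.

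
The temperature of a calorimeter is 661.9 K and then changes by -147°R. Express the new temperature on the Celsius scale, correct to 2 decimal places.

307.08°C

Initial temperature in Celsius: 661.9 - 273.15 = 388.7500°C.
The 147°R change is an interval, so only the factor 5/9 applies: -147 × 5/9 = -81.6667°C.
Final Celsius temperature: 388.7500 - 81.6667 = 307.0833°C.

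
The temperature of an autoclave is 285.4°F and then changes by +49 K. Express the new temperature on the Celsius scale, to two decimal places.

189.78°C

Initial temperature in Celsius: (285.4 - 32) × 5/9 = 140.7778°C.
The 49 K change is an interval; Kelvin and Celsius degrees are the same size, so ΔC = +49°C.
Final Celsius temperature: 140.7778 + 49.0000 = 189.7778°C.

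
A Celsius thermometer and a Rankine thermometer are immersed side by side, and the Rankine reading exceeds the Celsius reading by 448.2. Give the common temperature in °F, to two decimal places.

-65.81°F

Let x be the Celsius reading; then the Rankine reading is 1.8·x + 491.67.
(1.8·x + 491.67) - x = 448.2  ⇒  (0.8)·x = -43.47  ⇒  x = -54.3375°C.
In Fahrenheit: -54.3375 × 1.8 + 32 = -65.81°F.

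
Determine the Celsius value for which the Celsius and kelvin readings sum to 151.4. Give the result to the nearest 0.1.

Let C be the Celsius reading. The kelvin reading is K = 1·C + 273.15.
Require C + K = 151.4: (2)·C + 273.15 = 151.4.
C = (151.4 - 273.15) / (2) = -60.9.

-60.9°C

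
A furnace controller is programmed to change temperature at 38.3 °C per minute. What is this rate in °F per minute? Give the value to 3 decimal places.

68.940 °F/minute

The quantity depends on a temperature interval, so only the ratio of degree sizes applies; the offset between the scales is irrelevant.
A change of 1°C is a change of 1.8°F, so 38.3 × 1.8 = 68.940.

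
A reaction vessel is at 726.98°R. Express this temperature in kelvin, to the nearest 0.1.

In Celsius: (726.98 - 491.67) × 5/9 = 130.7278°C.
In kelvin: 130.7278 + 273.15 = 403.9 K.

403.9 K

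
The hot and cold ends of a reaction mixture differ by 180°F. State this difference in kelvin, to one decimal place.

An interval of 1°F corresponds to 5/9 K.
180 × 5/9 = 100.0.

100.0 K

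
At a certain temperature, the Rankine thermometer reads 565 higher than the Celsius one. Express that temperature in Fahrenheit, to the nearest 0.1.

Let x be the Celsius reading; then the Rankine reading is 1.8·x + 491.67.
(1.8·x + 491.67) - x = 565  ⇒  (0.8)·x = 73.33  ⇒  x = 91.6625°C.
In Fahrenheit: 91.6625 × 1.8 + 32 = 197.0°F.

197.0°F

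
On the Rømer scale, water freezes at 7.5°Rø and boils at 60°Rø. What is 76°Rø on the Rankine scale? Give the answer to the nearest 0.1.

726.5°R

Linear interpolation between the fixed points: C = (76 - 7.5) × 100 / (60 - 7.5) = 130.4762°C.
Then 130.4762 × 1.8 + 491.67 = 726.5°R.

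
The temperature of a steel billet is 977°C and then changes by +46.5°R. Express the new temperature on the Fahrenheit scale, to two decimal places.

1837.10°F

The 46.5°R change is an interval, so only the factor 5/9 applies: +46.5 × 5/9 = +25.8333°C.
Final Celsius temperature: 977.0000 + 25.8333 = 1002.8333°C.
In Fahrenheit: 1002.8333 × 1.8 + 32 = 1837.10°F.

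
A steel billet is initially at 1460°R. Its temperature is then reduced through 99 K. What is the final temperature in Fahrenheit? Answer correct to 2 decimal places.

822.13°F

Initial temperature in Celsius: (1460 - 491.67) × 5/9 = 537.9611°C.
The 99 K change is an interval; Kelvin and Celsius degrees are the same size, so ΔC = -99°C.
Final Celsius temperature: 537.9611 - 99.0000 = 438.9611°C.
In Fahrenheit: 438.9611 × 1.8 + 32 = 822.13°F.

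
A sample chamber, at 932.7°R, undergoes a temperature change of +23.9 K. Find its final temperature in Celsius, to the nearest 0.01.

268.92°C

Initial temperature in Celsius: (932.7 - 491.67) × 5/9 = 245.0167°C.
The 23.9 K change is an interval; Kelvin and Celsius degrees are the same size, so ΔC = +23.9°C.
Final Celsius temperature: 245.0167 + 23.9000 = 268.9167°C.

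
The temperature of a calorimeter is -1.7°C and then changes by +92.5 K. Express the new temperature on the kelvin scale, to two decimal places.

The 92.5 K change is an interval; Kelvin and Celsius degrees are the same size, so ΔC = +92.5°C.
Final Celsius temperature: -1.7000 + 92.5000 = 90.8000°C.
In kelvin: 90.8000 + 273.15 = 363.95 K.

363.95 K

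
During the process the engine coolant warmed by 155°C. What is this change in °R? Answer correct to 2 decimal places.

An interval of 1°C corresponds to 1.8°R.
155 × 1.8 = 279.00.

279.00°R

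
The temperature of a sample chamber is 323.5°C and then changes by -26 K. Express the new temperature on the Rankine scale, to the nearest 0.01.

The 26 K change is an interval; Kelvin and Celsius degrees are the same size, so ΔC = -26°C.
Final Celsius temperature: 323.5000 - 26.0000 = 297.5000°C.
In Rankine: 297.5000 × 1.8 + 491.67 = 1027.17°R.

1027.17°R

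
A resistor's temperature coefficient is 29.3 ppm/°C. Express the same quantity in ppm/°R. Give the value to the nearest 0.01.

16.28 ppm/°R

Since only a temperature interval is involved, the additive offset between the scales drops out.
A change of 1°R is a change of 5/9°C, so per °R the value is 29.3 × 5/9 = 16.28.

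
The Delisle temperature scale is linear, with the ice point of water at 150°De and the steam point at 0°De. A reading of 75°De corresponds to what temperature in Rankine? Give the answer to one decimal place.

Linear interpolation between the fixed points: C = (75 - 150) × 100 / (0 - 150) = 50.0000°C.
Then 50.0000 × 1.8 + 491.67 = 581.7°R.

581.7°R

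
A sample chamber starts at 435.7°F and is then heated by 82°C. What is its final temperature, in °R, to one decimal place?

1043.0°R

Initial temperature in Celsius: (435.7 - 32) × 5/9 = 224.2778°C.
Final Celsius temperature: 224.2778 + 82.0000 = 306.2778°C.
In Rankine: 306.2778 × 1.8 + 491.67 = 1043.0°R.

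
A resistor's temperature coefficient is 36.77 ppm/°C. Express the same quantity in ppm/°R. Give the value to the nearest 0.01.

20.43 ppm/°R

The quantity depends on a temperature interval, so only the ratio of degree sizes applies; the offset between the scales is irrelevant.
A change of 1°R is a change of 5/9°C, so per °R the value is 36.77 × 5/9 = 20.43.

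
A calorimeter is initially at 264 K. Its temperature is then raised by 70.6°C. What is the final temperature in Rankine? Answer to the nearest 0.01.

Initial temperature in Celsius: 264 - 273.15 = -9.1500°C.
Final Celsius temperature: -9.1500 + 70.6000 = 61.4500°C.
In Rankine: 61.4500 × 1.8 + 491.67 = 602.28°R.

602.28°R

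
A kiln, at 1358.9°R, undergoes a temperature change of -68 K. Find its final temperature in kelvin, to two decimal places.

686.94 K

Initial temperature in Celsius: (1358.9 - 491.67) × 5/9 = 481.7944°C.
The 68 K change is an interval; Kelvin and Celsius degrees are the same size, so ΔC = -68°C.
Final Celsius temperature: 481.7944 - 68.0000 = 413.7944°C.
In kelvin: 413.7944 + 273.15 = 686.94 K.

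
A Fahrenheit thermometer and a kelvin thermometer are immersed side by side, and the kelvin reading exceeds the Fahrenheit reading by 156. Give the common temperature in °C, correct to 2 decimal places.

106.44°C

Let x be the Fahrenheit reading; then the kelvin reading is 5/9·x + 255.372.
(5/9·x + 255.372) - x = 156  ⇒  (-4/9)·x = -99.3722  ⇒  x = 223.5875°F.
In Celsius: (223.5875 - 32) × 5/9 = 106.44°C.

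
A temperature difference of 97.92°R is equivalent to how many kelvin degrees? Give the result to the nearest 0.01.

54.40 K

For a temperature interval the offset drops out; only the factor 5/9 applies.
97.92 × 5/9 = 54.40.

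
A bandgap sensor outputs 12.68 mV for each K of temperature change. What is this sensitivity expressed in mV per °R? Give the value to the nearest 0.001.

7.044 mV per °R

The quantity depends on a temperature interval, so only the ratio of degree sizes applies; the offset between the scales is irrelevant.
A change of 1°R is a change of 5/9 K, so per °R the value is 12.68 × 5/9 = 7.044.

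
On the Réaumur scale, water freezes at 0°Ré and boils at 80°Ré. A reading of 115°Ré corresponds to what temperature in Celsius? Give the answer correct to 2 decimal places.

143.75°C

Linear interpolation between the fixed points: C = (115 - 0) × 100 / (80 - 0) = 143.7500°C.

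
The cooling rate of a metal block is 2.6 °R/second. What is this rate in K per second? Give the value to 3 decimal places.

1.444 K/second

The quantity depends on a temperature interval, so only the ratio of degree sizes applies; the offset between the scales is irrelevant.
A change of 1°R is a change of 5/9 K, so 2.6 × 5/9 = 1.444.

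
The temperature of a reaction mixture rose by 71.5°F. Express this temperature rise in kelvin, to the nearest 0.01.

39.72 K

An interval of 1°F corresponds to 5/9 K.
71.5 × 5/9 = 39.72.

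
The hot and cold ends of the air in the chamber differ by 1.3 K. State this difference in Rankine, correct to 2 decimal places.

2.34°R

Only the scale ratio 1.8 matters for a change in temperature.
1.3 × 1.8 = 2.34.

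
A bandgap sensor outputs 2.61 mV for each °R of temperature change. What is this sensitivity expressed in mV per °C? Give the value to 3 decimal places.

The quantity depends on a temperature interval, so only the ratio of degree sizes applies; the offset between the scales is irrelevant.
A change of 1°C is a change of 1.8°R, so per °C the value is 2.61 × 1.8 = 4.698.

4.698 mV per °C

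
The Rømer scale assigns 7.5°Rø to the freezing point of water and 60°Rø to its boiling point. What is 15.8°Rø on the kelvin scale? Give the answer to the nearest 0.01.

288.96 K

Linear interpolation between the fixed points: C = (15.8 - 7.5) × 100 / (60 - 7.5) = 15.8095°C.
Then 15.8095 + 273.15 = 288.96 K.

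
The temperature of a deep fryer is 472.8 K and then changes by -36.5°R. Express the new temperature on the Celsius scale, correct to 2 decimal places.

Initial temperature in Celsius: 472.8 - 273.15 = 199.6500°C.
The 36.5°R change is an interval, so only the factor 5/9 applies: -36.5 × 5/9 = -20.2778°C.
Final Celsius temperature: 199.6500 - 20.2778 = 179.3722°C.

179.37°C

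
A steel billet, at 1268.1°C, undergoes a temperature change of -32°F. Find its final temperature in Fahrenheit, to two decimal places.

The 32°F change is an interval, so only the factor 5/9 applies: -32 × 5/9 = -17.7778°C.
Final Celsius temperature: 1268.1000 - 17.7778 = 1250.3222°C.
In Fahrenheit: 1250.3222 × 1.8 + 32 = 2282.58°F.

2282.58°F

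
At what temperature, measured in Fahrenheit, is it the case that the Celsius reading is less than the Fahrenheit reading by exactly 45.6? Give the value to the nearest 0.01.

62.60°F

Let F be the Fahrenheit reading. The Celsius reading is C = 5/9·F - 17.7778.
Require C - F = -45.6: (-4/9)·F - 17.7778 = -45.6.
F = (-45.6 + 17.7778) / (-4/9) = 62.60.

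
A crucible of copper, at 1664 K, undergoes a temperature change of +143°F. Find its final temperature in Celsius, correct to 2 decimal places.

Initial temperature in Celsius: 1664 - 273.15 = 1390.8500°C.
The 143°F change is an interval, so only the factor 5/9 applies: +143 × 5/9 = +79.4444°C.
Final Celsius temperature: 1390.8500 + 79.4444 = 1470.2944°C.

1470.29°C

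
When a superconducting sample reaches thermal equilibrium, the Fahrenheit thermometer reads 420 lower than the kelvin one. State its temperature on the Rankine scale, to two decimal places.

Let x be the kelvin reading; then the Fahrenheit reading is 1.8·x - 459.67.
(1.8·x - 459.67) - x = -420  ⇒  (0.8)·x = 39.67  ⇒  x = 49.5875 K.
In Celsius: 49.5875 - 273.15 = -223.5625°C.
In Rankine: -223.5625 × 1.8 + 491.67 = 89.26°R.

89.26°R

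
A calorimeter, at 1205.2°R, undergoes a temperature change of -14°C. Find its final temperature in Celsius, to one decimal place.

382.4°C

Initial temperature in Celsius: (1205.2 - 491.67) × 5/9 = 396.4056°C.
Final Celsius temperature: 396.4056 - 14.0000 = 382.4056°C.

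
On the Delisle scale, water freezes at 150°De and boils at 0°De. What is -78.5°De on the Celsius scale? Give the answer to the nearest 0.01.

Linear interpolation between the fixed points: C = (-78.5 - 150) × 100 / (0 - 150) = 152.3333°C.

152.33°C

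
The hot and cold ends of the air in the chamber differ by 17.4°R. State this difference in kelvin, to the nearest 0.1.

Only the scale ratio 5/9 matters for a change in temperature.
17.4 × 5/9 = 9.7.

9.7 K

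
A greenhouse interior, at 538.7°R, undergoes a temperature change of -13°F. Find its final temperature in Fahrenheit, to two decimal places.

Initial temperature in Celsius: (538.7 - 491.67) × 5/9 = 26.1278°C.
The 13°F change is an interval, so only the factor 5/9 applies: -13 × 5/9 = -7.2222°C.
Final Celsius temperature: 26.1278 - 7.2222 = 18.9056°C.
In Fahrenheit: 18.9056 × 1.8 + 32 = 66.03°F.

66.03°F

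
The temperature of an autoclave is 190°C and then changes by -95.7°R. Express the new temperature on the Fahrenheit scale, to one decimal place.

The 95.7°R change is an interval, so only the factor 5/9 applies: -95.7 × 5/9 = -53.1667°C.
Final Celsius temperature: 190.0000 - 53.1667 = 136.8333°C.
In Fahrenheit: 136.8333 × 1.8 + 32 = 278.3°F.

278.3°F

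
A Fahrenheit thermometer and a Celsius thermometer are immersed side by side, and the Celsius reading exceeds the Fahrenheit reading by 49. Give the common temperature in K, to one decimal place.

171.9 K

Let x be the Fahrenheit reading; then the Celsius reading is 5/9·x - 17.7778.
(5/9·x - 17.7778) - x = 49  ⇒  (-4/9)·x = 66.7778  ⇒  x = -150.2500°F.
In Celsius: (-150.25 - 32) × 5/9 = -101.2500°C.
In kelvin: -101.2500 + 273.15 = 171.9 K.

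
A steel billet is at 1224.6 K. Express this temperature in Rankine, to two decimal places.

2204.28°R

In Celsius: 1224.6 - 273.15 = 951.4500°C.
In Rankine: 951.4500 × 1.8 + 491.67 = 2204.28°R.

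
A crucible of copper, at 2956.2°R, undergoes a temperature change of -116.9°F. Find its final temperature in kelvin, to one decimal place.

Initial temperature in Celsius: (2956.2 - 491.67) × 5/9 = 1369.1833°C.
The 116.9°F change is an interval, so only the factor 5/9 applies: -116.9 × 5/9 = -64.9444°C.
Final Celsius temperature: 1369.1833 - 64.9444 = 1304.2389°C.
In kelvin: 1304.2389 + 273.15 = 1577.4 K.

1577.4 K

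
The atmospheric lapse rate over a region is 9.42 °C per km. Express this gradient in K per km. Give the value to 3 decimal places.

9.420 K/km

Since only a temperature interval is involved, the additive offset between the scales drops out.
A change of 1°C is a change of 1 K, so 9.42 × 1 = 9.420.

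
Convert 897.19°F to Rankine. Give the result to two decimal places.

In Celsius: (897.19 - 32) × 5/9 = 480.6611°C.
In Rankine: 480.6611 × 1.8 + 491.67 = 1356.86°R.

1356.86°R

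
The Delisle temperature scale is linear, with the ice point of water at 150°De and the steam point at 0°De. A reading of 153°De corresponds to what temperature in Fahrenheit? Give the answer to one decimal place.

Linear interpolation between the fixed points: C = (153 - 150) × 100 / (0 - 150) = -2.0000°C.
Then -2.0000 × 1.8 + 32 = 28.4°F.

28.4°F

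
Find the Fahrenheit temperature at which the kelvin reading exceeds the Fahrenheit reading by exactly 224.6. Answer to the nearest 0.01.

69.24°F

Let F be the Fahrenheit reading. The kelvin reading is K = 5/9·F + 255.372.
Require K - F = 224.6: (-4/9)·F + 255.372 = 224.6.
F = (224.6 - 255.372) / (-4/9) = 69.24.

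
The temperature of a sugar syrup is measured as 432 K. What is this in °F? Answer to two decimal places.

In Celsius: 432 - 273.15 = 158.8500°C.
In Fahrenheit: 158.8500 × 1.8 + 32 = 317.93°F.

317.93°F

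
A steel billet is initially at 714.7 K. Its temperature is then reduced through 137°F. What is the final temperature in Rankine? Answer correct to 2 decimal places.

1149.46°R

Initial temperature in Celsius: 714.7 - 273.15 = 441.5500°C.
The 137°F change is an interval, so only the factor 5/9 applies: -137 × 5/9 = -76.1111°C.
Final Celsius temperature: 441.5500 - 76.1111 = 365.4389°C.
In Rankine: 365.4389 × 1.8 + 491.67 = 1149.46°R.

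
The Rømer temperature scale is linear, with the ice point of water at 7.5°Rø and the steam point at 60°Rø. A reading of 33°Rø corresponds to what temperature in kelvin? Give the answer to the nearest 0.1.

Linear interpolation between the fixed points: C = (33 - 7.5) × 100 / (60 - 7.5) = 48.5714°C.
Then 48.5714 + 273.15 = 321.7 K.

321.7 K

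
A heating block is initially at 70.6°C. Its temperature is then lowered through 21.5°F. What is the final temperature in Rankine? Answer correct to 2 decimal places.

597.25°R

The 21.5°F change is an interval, so only the factor 5/9 applies: -21.5 × 5/9 = -11.9444°C.
Final Celsius temperature: 70.6000 - 11.9444 = 58.6556°C.
In Rankine: 58.6556 × 1.8 + 491.67 = 597.25°R.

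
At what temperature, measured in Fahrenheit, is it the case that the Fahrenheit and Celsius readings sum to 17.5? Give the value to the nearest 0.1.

22.7°F

Let F be the Fahrenheit reading. The Celsius reading is C = 5/9·F - 17.7778.
Require F + C = 17.5: (14/9)·F - 17.7778 = 17.5.
F = (17.5 + 17.7778) / (14/9) = 22.7.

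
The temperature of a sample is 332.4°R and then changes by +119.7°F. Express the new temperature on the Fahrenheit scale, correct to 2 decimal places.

Initial temperature in Celsius: (332.4 - 491.67) × 5/9 = -88.4833°C.
The 119.7°F change is an interval, so only the factor 5/9 applies: +119.7 × 5/9 = +66.5000°C.
Final Celsius temperature: -88.4833 + 66.5000 = -21.9833°C.
In Fahrenheit: -21.9833 × 1.8 + 32 = -7.57°F.

-7.57°F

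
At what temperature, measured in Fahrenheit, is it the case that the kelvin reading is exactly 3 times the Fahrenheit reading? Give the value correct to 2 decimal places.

Let F be the Fahrenheit reading. The kelvin reading is K = 5/9·F + 255.372.
Require K = 3·F: 5/9·F + 255.372 = 3·F.
(-22/9)·F = -255.372  ⇒  F = 104.47.

104.47°F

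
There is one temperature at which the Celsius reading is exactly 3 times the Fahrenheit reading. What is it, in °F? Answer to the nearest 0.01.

Let F be the Fahrenheit reading. The Celsius reading is C = 5/9·F - 17.7778.
Require C = 3·F: 5/9·F - 17.7778 = 3·F.
(-22/9)·F = 17.7778  ⇒  F = -7.27.

-7.27°F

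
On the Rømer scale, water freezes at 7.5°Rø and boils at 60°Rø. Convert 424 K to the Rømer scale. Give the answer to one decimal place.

First in Celsius: 424 - 273.15 = 150.8500°C.
Linearly onto the Rømer scale: 7.5 + (150.8500 / 100) × (60 - 7.5) = 86.7°Rø.

86.7°Rø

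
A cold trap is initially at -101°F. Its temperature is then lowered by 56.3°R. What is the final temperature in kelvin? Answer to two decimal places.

167.98 K

Initial temperature in Celsius: (-101 - 32) × 5/9 = -73.8889°C.
The 56.3°R change is an interval, so only the factor 5/9 applies: -56.3 × 5/9 = -31.2778°C.
Final Celsius temperature: -73.8889 - 31.2778 = -105.1667°C.
In kelvin: -105.1667 + 273.15 = 167.98 K.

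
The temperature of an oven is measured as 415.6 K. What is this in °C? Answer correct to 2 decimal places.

142.45°C

In Celsius: 415.6 - 273.15 = 142.4500°C.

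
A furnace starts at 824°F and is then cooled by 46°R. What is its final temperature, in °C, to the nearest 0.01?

Initial temperature in Celsius: (824 - 32) × 5/9 = 440.0000°C.
The 46°R change is an interval, so only the factor 5/9 applies: -46 × 5/9 = -25.5556°C.
Final Celsius temperature: 440.0000 - 25.5556 = 414.4444°C.

414.44°C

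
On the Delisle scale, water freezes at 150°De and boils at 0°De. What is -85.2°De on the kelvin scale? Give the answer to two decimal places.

429.95 K

Linear interpolation between the fixed points: C = (-85.2 - 150) × 100 / (0 - 150) = 156.8000°C.
Then 156.8000 + 273.15 = 429.95 K.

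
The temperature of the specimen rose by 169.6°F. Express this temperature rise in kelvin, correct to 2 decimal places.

For a temperature interval the offset drops out; only the factor 5/9 applies.
169.6 × 5/9 = 94.22.

94.22 K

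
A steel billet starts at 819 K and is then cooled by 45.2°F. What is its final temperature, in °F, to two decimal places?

969.33°F

Initial temperature in Celsius: 819 - 273.15 = 545.8500°C.
The 45.2°F change is an interval, so only the factor 5/9 applies: -45.2 × 5/9 = -25.1111°C.
Final Celsius temperature: 545.8500 - 25.1111 = 520.7389°C.
In Fahrenheit: 520.7389 × 1.8 + 32 = 969.33°F.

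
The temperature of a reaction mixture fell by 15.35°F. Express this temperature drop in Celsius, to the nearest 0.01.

8.53°C

Only the scale ratio 5/9 matters for a change in temperature.
15.35 × 5/9 = 8.53.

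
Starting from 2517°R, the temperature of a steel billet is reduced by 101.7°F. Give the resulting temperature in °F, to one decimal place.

Initial temperature in Celsius: (2517 - 491.67) × 5/9 = 1125.1833°C.
The 101.7°F change is an interval, so only the factor 5/9 applies: -101.7 × 5/9 = -56.5000°C.
Final Celsius temperature: 1125.1833 - 56.5000 = 1068.6833°C.
In Fahrenheit: 1068.6833 × 1.8 + 32 = 1955.6°F.

1955.6°F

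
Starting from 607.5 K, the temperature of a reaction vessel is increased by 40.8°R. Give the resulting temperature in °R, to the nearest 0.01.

1134.30°R

Initial temperature in Celsius: 607.5 - 273.15 = 334.3500°C.
The 40.8°R change is an interval, so only the factor 5/9 applies: +40.8 × 5/9 = +22.6667°C.
Final Celsius temperature: 334.3500 + 22.6667 = 357.0167°C.
In Rankine: 357.0167 × 1.8 + 491.67 = 1134.30°R.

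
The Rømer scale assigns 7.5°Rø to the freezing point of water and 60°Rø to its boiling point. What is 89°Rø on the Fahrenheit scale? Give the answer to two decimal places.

Linear interpolation between the fixed points: C = (89 - 7.5) × 100 / (60 - 7.5) = 155.2381°C.
Then 155.2381 × 1.8 + 32 = 311.43°F.

311.43°F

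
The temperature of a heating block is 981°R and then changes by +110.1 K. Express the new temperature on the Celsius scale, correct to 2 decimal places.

381.95°C

Initial temperature in Celsius: (981 - 491.67) × 5/9 = 271.8500°C.
The 110.1 K change is an interval; Kelvin and Celsius degrees are the same size, so ΔC = +110.1°C.
Final Celsius temperature: 271.8500 + 110.1000 = 381.9500°C.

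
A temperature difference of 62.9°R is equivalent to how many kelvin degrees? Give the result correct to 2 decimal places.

Only the scale ratio 5/9 matters for a change in temperature.
62.9 × 5/9 = 34.94.

34.94 K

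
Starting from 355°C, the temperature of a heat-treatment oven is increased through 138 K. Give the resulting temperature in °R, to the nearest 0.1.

1379.1°R

The 138 K change is an interval; Kelvin and Celsius degrees are the same size, so ΔC = +138°C.
Final Celsius temperature: 355.0000 + 138.0000 = 493.0000°C.
In Rankine: 493.0000 × 1.8 + 491.67 = 1379.1°R.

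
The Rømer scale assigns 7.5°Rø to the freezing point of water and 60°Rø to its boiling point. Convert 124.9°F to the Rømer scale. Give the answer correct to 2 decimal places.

34.60°Rø

First in Celsius: (124.9 - 32) × 5/9 = 51.6111°C.
Linearly onto the Rømer scale: 7.5 + (51.6111 / 100) × (60 - 7.5) = 34.60°Rø.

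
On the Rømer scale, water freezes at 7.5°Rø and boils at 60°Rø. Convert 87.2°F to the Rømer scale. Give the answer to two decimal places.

First in Celsius: (87.2 - 32) × 5/9 = 30.6667°C.
Linearly onto the Rømer scale: 7.5 + (30.6667 / 100) × (60 - 7.5) = 23.60°Rø.

23.60°Rø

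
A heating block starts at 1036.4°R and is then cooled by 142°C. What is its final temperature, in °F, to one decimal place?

321.1°F

Initial temperature in Celsius: (1036.4 - 491.67) × 5/9 = 302.6278°C.
Final Celsius temperature: 302.6278 - 142.0000 = 160.6278°C.
In Fahrenheit: 160.6278 × 1.8 + 32 = 321.1°F.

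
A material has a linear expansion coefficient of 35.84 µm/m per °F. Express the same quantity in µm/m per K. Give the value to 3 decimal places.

64.512 µm/m per K

Since only a temperature interval is involved, the additive offset between the scales drops out.
A change of 1 K is a change of 1.8°F, so per K the value is 35.84 × 1.8 = 64.512.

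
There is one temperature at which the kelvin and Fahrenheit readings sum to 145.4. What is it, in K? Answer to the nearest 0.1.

216.1 K

Let K be the kelvin reading. The Fahrenheit reading is F = 1.8·K - 459.67.
Require K + F = 145.4: (2.8)·K - 459.67 = 145.4.
K = (145.4 + 459.67) / (2.8) = 216.1.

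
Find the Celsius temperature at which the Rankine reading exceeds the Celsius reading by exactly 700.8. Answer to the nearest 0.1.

261.4°C

Let C be the Celsius reading. The Rankine reading is R = 1.8·C + 491.67.
Require R - C = 700.8: (0.8)·C + 491.67 = 700.8.
C = (700.8 - 491.67) / (0.8) = 261.4.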